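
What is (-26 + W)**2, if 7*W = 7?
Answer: 625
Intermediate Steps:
W = 1 (W = (1/7)*7 = 1)
(-26 + W)**2 = (-26 + 1)**2 = (-25)**2 = 625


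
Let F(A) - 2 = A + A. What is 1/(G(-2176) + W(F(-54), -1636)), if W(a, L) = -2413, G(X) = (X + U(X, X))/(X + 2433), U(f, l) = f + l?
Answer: -257/626669 ≈ -0.00041010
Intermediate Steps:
F(A) = 2 + 2*A (F(A) = 2 + (A + A) = 2 + 2*A)
G(X) = 3*X/(2433 + X) (G(X) = (X + (X + X))/(X + 2433) = (X + 2*X)/(2433 + X) = (3*X)/(2433 + X) = 3*X/(2433 + X))
1/(G(-2176) + W(F(-54), -1636)) = 1/(3*(-2176)/(2433 - 2176) - 2413) = 1/(3*(-2176)/257 - 2413) = 1/(3*(-2176)*(1/257) - 2413) = 1/(-6528/257 - 2413) = 1/(-626669/257) = -257/626669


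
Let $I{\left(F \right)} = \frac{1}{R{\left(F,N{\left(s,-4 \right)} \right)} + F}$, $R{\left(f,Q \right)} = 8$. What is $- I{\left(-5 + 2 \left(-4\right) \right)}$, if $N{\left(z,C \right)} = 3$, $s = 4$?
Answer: $\frac{1}{5} \approx 0.2$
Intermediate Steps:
$I{\left(F \right)} = \frac{1}{8 + F}$
$- I{\left(-5 + 2 \left(-4\right) \right)} = - \frac{1}{8 + \left(-5 + 2 \left(-4\right)\right)} = - \frac{1}{8 - 13} = - \frac{1}{-5} = \left(-1\right) \left(- \frac{1}{5}\right) = \frac{1}{5}$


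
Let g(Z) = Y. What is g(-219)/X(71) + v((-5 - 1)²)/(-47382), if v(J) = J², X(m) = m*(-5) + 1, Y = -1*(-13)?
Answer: -179125/2795538 ≈ -0.064075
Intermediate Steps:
Y = 13
X(m) = 1 - 5*m (X(m) = -5*m + 1 = 1 - 5*m)
g(Z) = 13
g(-219)/X(71) + v((-5 - 1)²)/(-47382) = 13/(1 - 5*71) + ((-5 - 1)²)²/(-47382) = 13/(1 - 355) + ((-6)²)²*(-1/47382) = 13/(-354) + 36²*(-1/47382) = 13*(-1/354) + 1296*(-1/47382) = -13/354 - 216/7897 = -179125/2795538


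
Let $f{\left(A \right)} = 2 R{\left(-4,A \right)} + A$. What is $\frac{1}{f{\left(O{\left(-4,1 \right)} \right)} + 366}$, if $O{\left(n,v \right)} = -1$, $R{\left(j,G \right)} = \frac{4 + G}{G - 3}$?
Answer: $\frac{2}{727} \approx 0.002751$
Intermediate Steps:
$R{\left(j,G \right)} = \frac{4 + G}{-3 + G}$
$f{\left(A \right)} = A + \frac{2 \left(4 + A\right)}{-3 + A}$ ($f{\left(A \right)} = 2 \frac{4 + A}{-3 + A} + A = \frac{2 \left(4 + A\right)}{-3 + A} + A = A + \frac{2 \left(4 + A\right)}{-3 + A}$)
$\frac{1}{f{\left(O{\left(-4,1 \right)} \right)} + 366} = \frac{1}{\frac{8 + \left(-1\right)^{2} - -1}{-3 - 1} + 366} = \frac{1}{\frac{8 + 1 + 1}{-4} + 366} = \frac{1}{\left(- \frac{1}{4}\right) 10 + 366} = \frac{1}{- \frac{5}{2} + 366} = \frac{1}{\frac{727}{2}} = \frac{2}{727}$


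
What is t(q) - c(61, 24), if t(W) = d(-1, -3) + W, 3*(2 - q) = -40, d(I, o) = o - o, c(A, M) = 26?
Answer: -32/3 ≈ -10.667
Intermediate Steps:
d(I, o) = 0
q = 46/3 (q = 2 - ⅓*(-40) = 2 + 40/3 = 46/3 ≈ 15.333)
t(W) = W (t(W) = 0 + W = W)
t(q) - c(61, 24) = 46/3 - 1*26 = 46/3 - 26 = -32/3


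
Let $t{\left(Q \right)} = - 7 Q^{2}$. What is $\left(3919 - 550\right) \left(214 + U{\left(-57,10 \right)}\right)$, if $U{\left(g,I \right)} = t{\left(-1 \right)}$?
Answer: $697383$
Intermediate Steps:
$U{\left(g,I \right)} = -7$ ($U{\left(g,I \right)} = - 7 \left(-1\right)^{2} = \left(-7\right) 1 = -7$)
$\left(3919 - 550\right) \left(214 + U{\left(-57,10 \right)}\right) = \left(3919 - 550\right) \left(214 - 7\right) = 3369 \cdot 207 = 697383$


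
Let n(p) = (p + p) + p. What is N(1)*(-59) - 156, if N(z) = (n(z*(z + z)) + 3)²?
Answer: -4935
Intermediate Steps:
n(p) = 3*p (n(p) = 2*p + p = 3*p)
N(z) = (3 + 6*z²)² (N(z) = (3*(z*(z + z)) + 3)² = (3*(z*(2*z)) + 3)² = (3*(2*z²) + 3)² = (6*z² + 3)² = (3 + 6*z²)²)
N(1)*(-59) - 156 = (9*(1 + 2*1²)²)*(-59) - 156 = (9*(1 + 2*1)²)*(-59) - 156 = (9*(1 + 2)²)*(-59) - 156 = (9*3²)*(-59) - 156 = (9*9)*(-59) - 156 = 81*(-59) - 156 = -4779 - 156 = -4935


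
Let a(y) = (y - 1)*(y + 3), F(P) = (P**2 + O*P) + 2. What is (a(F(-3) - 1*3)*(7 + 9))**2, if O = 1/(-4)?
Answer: 2122849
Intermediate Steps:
O = -1/4 (O = 1*(-1/4) = -1/4 ≈ -0.25000)
F(P) = 2 + P**2 - P/4 (F(P) = (P**2 - P/4) + 2 = 2 + P**2 - P/4)
a(y) = (-1 + y)*(3 + y)
(a(F(-3) - 1*3)*(7 + 9))**2 = ((-3 + ((2 + (-3)**2 - 1/4*(-3)) - 1*3)**2 + 2*((2 + (-3)**2 - 1/4*(-3)) - 1*3))*(7 + 9))**2 = ((-3 + ((2 + 9 + 3/4) - 3)**2 + 2*((2 + 9 + 3/4) - 3))*16)**2 = ((-3 + (47/4 - 3)**2 + 2*(47/4 - 3))*16)**2 = ((-3 + (35/4)**2 + 2*(35/4))*16)**2 = ((-3 + 1225/16 + 35/2)*16)**2 = ((1457/16)*16)**2 = 1457**2 = 2122849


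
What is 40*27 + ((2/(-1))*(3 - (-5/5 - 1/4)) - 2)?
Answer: 2139/2 ≈ 1069.5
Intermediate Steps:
40*27 + ((2/(-1))*(3 - (-5/5 - 1/4)) - 2) = 1080 + ((2*(-1))*(3 - (-5*⅕ - 1*¼)) - 2) = 1080 + (-2*(3 - (-1 - ¼)) - 2) = 1080 + (-2*(3 - 1*(-5/4)) - 2) = 1080 + (-2*(3 + 5/4) - 2) = 1080 + (-2*17/4 - 2) = 1080 + (-17/2 - 2) = 1080 - 21/2 = 2139/2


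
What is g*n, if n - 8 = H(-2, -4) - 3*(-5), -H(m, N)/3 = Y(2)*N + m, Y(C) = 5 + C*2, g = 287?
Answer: 39319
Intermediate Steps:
Y(C) = 5 + 2*C
H(m, N) = -27*N - 3*m (H(m, N) = -3*((5 + 2*2)*N + m) = -3*((5 + 4)*N + m) = -3*(9*N + m) = -3*(m + 9*N) = -27*N - 3*m)
n = 137 (n = 8 + ((-27*(-4) - 3*(-2)) - 3*(-5)) = 8 + ((108 + 6) + 15) = 8 + (114 + 15) = 8 + 129 = 137)
g*n = 287*137 = 39319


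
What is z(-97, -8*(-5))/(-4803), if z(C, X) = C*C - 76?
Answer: -3111/1601 ≈ -1.9432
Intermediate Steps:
z(C, X) = -76 + C² (z(C, X) = C² - 76 = -76 + C²)
z(-97, -8*(-5))/(-4803) = (-76 + (-97)²)/(-4803) = (-76 + 9409)*(-1/4803) = 9333*(-1/4803) = -3111/1601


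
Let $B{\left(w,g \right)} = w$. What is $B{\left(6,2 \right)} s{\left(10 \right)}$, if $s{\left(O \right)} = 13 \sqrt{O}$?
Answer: $78 \sqrt{10} \approx 246.66$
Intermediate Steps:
$B{\left(6,2 \right)} s{\left(10 \right)} = 6 \cdot 13 \sqrt{10} = 78 \sqrt{10}$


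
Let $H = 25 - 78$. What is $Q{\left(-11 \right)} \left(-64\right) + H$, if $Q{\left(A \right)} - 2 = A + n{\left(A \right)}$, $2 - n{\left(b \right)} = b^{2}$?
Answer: $8139$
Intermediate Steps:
$H = -53$
$n{\left(b \right)} = 2 - b^{2}$
$Q{\left(A \right)} = 4 + A - A^{2}$ ($Q{\left(A \right)} = 2 - \left(-2 + A^{2} - A\right) = 2 + \left(2 + A - A^{2}\right) = 4 + A - A^{2}$)
$Q{\left(-11 \right)} \left(-64\right) + H = \left(4 - 11 - \left(-11\right)^{2}\right) \left(-64\right) - 53 = \left(4 - 11 - 121\right) \left(-64\right) - 53 = \left(-128\right) \left(-64\right) - 53 = 8192 - 53 = 8139$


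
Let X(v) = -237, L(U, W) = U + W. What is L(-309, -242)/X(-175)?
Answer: 551/237 ≈ 2.3249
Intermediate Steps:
L(-309, -242)/X(-175) = (-309 - 242)/(-237) = -551*(-1/237) = 551/237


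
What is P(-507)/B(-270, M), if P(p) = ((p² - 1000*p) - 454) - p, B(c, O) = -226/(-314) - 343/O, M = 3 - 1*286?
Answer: 16974907981/42915 ≈ 3.9555e+5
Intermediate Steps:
M = -283 (M = 3 - 286 = -283)
B(c, O) = 113/157 - 343/O (B(c, O) = -226*(-1/314) - 343/O = 113/157 - 343/O)
P(p) = -454 + p² - 1001*p (P(p) = (-454 + p² - 1000*p) - p = -454 + p² - 1001*p)
P(-507)/B(-270, M) = (-454 + (-507)² - 1001*(-507))/(113/157 - 343/(-283)) = (-454 + 257049 + 507507)/(113/157 - 343*(-1/283)) = 764102/(113/157 + 343/283) = 764102/(85830/44431) = 764102*(44431/85830) = 16974907981/42915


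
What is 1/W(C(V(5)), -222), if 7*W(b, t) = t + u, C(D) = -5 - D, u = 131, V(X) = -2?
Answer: -1/13 ≈ -0.076923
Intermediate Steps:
W(b, t) = 131/7 + t/7 (W(b, t) = (t + 131)/7 = (131 + t)/7 = 131/7 + t/7)
1/W(C(V(5)), -222) = 1/(131/7 + (⅐)*(-222)) = 1/(131/7 - 222/7) = 1/(-13) = -1/13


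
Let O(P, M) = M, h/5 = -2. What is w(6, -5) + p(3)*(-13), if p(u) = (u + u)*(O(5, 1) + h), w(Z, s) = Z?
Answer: 708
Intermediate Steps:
h = -10 (h = 5*(-2) = -10)
p(u) = -18*u (p(u) = (u + u)*(1 - 10) = (2*u)*(-9) = -18*u)
w(6, -5) + p(3)*(-13) = 6 - 18*3*(-13) = 6 - 54*(-13) = 6 + 702 = 708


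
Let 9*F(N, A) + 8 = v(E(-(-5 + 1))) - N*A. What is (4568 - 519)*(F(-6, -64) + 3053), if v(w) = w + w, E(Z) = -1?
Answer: 109659067/9 ≈ 1.2184e+7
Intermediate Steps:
v(w) = 2*w
F(N, A) = -10/9 - A*N/9 (F(N, A) = -8/9 + (2*(-1) - N*A)/9 = -8/9 + (-2 - A*N)/9 = -8/9 + (-2/9 - A*N/9) = -10/9 - A*N/9)
(4568 - 519)*(F(-6, -64) + 3053) = (4568 - 519)*((-10/9 - ⅑*(-64)*(-6)) + 3053) = 4049*((-10/9 - 128/3) + 3053) = 4049*(-394/9 + 3053) = 4049*(27083/9) = 109659067/9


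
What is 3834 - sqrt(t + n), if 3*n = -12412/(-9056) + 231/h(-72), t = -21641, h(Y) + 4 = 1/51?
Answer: 3834 - I*sqrt(210081381601746)/98484 ≈ 3834.0 - 147.17*I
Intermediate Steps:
h(Y) = -203/51 (h(Y) = -4 + 1/51 = -203/51)
n = -3720325/196968 (n = (-12412/(-9056) + 231/(-203/51))/3 = (-12412*(-1/9056) + 231*(-51/203))/3 = (3103/2264 - 1683/29)/3 = (1/3)*(-3720325/65656) = -3720325/196968 ≈ -18.888)
3834 - sqrt(t + n) = 3834 - sqrt(-21641 - 3720325/196968) = 3834 - sqrt(-4266304813/196968) = 3834 - I*sqrt(210081381601746)/98484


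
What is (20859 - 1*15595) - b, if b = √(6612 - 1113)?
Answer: 5264 - 3*√611 ≈ 5189.8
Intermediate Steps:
b = 3*√611 (b = √5499 = 3*√611 ≈ 74.155)
(20859 - 1*15595) - b = (20859 - 1*15595) - 3*√611 = (20859 - 15595) - 3*√611 = 5264 - 3*√611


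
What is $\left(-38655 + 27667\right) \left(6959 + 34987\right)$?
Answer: $-460902648$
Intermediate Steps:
$\left(-38655 + 27667\right) \left(6959 + 34987\right) = \left(-10988\right) 41946 = -460902648$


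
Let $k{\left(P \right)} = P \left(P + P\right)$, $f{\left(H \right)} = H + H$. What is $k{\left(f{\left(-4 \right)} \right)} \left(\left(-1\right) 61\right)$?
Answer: $-7808$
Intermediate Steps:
$f{\left(H \right)} = 2 H$
$k{\left(P \right)} = 2 P^{2}$ ($k{\left(P \right)} = P 2 P = 2 P^{2}$)
$k{\left(f{\left(-4 \right)} \right)} \left(\left(-1\right) 61\right) = 2 \left(2 \left(-4\right)\right)^{2} \left(\left(-1\right) 61\right) = 2 \left(-8\right)^{2} \left(-61\right) = 2 \cdot 64 \left(-61\right) = 128 \left(-61\right) = -7808$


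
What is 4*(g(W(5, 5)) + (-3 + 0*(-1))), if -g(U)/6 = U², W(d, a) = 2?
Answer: -108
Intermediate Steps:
g(U) = -6*U²
4*(g(W(5, 5)) + (-3 + 0*(-1))) = 4*(-6*2² + (-3 + 0*(-1))) = 4*(-6*4 + (-3 + 0)) = 4*(-24 - 3) = 4*(-27) = -108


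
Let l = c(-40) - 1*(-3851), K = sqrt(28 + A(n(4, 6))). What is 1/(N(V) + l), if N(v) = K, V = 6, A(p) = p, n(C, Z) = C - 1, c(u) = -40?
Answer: 3811/14523690 - sqrt(31)/14523690 ≈ 0.00026202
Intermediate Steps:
n(C, Z) = -1 + C
K = sqrt(31) (K = sqrt(28 + (-1 + 4)) = sqrt(28 + 3) = sqrt(31) ≈ 5.5678)
N(v) = sqrt(31)
l = 3811 (l = -40 - 1*(-3851) = -40 + 3851 = 3811)
1/(N(V) + l) = 1/(sqrt(31) + 3811) = 1/(3811 + sqrt(31))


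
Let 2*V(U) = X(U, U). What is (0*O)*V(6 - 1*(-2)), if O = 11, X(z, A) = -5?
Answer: 0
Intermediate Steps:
V(U) = -5/2 (V(U) = (1/2)*(-5) = -5/2)
(0*O)*V(6 - 1*(-2)) = (0*11)*(-5/2) = 0*(-5/2) = 0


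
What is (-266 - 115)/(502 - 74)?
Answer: -381/428 ≈ -0.89019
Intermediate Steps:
(-266 - 115)/(502 - 74) = -381/428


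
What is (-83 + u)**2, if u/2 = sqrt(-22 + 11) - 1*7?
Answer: 9365 - 388*I*sqrt(11) ≈ 9365.0 - 1286.8*I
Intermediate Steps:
u = -14 + 2*I*sqrt(11) (u = 2*(sqrt(-22 + 11) - 1*7) = 2*(sqrt(-11) - 7) = 2*(I*sqrt(11) - 7) = 2*(-7 + I*sqrt(11)) = -14 + 2*I*sqrt(11) ≈ -14.0 + 6.6332*I)
(-83 + u)**2 = (-83 + (-14 + 2*I*sqrt(11)))**2 = (-97 + 2*I*sqrt(11))**2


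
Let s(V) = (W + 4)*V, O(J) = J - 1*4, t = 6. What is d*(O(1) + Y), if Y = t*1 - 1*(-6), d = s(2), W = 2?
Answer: 108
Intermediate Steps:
O(J) = -4 + J (O(J) = J - 4 = -4 + J)
s(V) = 6*V (s(V) = (2 + 4)*V = 6*V)
d = 12 (d = 6*2 = 12)
Y = 12 (Y = 6*1 - 1*(-6) = 6 + 6 = 12)
d*(O(1) + Y) = 12*((-4 + 1) + 12) = 12*(-3 + 12) = 12*9 = 108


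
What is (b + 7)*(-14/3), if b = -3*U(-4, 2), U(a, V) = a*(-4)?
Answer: 574/3 ≈ 191.33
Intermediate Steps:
U(a, V) = -4*a
b = -48 (b = -(-12)*(-4) = -3*16 = -48)
(b + 7)*(-14/3) = (-48 + 7)*(-14/3) = -(-574)/3 = -41*(-14/3) = 574/3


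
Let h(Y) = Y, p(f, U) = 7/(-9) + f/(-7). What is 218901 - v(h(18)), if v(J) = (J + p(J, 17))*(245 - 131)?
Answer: 4561847/21 ≈ 2.1723e+5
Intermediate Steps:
p(f, U) = -7/9 - f/7 (p(f, U) = 7*(-1/9) + f*(-1/7) = -7/9 - f/7)
v(J) = -266/3 + 684*J/7 (v(J) = (J + (-7/9 - J/7))*(245 - 131) = (-7/9 + 6*J/7)*114 = -266/3 + 684*J/7)
218901 - v(h(18)) = 218901 - (-266/3 + (684/7)*18) = 218901 - (-266/3 + 12312/7) = 218901 - 1*35074/21 = 218901 - 35074/21 = 4561847/21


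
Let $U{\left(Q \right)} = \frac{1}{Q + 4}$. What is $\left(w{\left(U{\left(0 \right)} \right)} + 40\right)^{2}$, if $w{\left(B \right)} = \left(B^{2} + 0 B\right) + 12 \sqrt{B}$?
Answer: $\frac{543169}{256} \approx 2121.8$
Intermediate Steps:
$U{\left(Q \right)} = \frac{1}{4 + Q}$
$w{\left(B \right)} = B^{2} + 12 \sqrt{B}$ ($w{\left(B \right)} = \left(B^{2} + 0\right) + 12 \sqrt{B} = B^{2} + 12 \sqrt{B}$)
$\left(w{\left(U{\left(0 \right)} \right)} + 40\right)^{2} = \left(\left(\left(\frac{1}{4 + 0}\right)^{2} + 12 \sqrt{\frac{1}{4 + 0}}\right) + 40\right)^{2} = \left(\left(\left(\frac{1}{4}\right)^{2} + 12 \sqrt{\frac{1}{4}}\right) + 40\right)^{2} = \left(\left(\left(\frac{1}{4}\right)^{2} + \frac{12}{2}\right) + 40\right)^{2} = \left(\left(\frac{1}{16} + 12 \cdot \frac{1}{2}\right) + 40\right)^{2} = \left(\left(\frac{1}{16} + 6\right) + 40\right)^{2} = \left(\frac{97}{16} + 40\right)^{2} = \left(\frac{737}{16}\right)^{2} = \frac{543169}{256}$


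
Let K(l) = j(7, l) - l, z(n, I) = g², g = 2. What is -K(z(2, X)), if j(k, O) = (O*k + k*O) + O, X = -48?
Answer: -56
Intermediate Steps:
j(k, O) = O + 2*O*k (j(k, O) = (O*k + O*k) + O = 2*O*k + O = O + 2*O*k)
z(n, I) = 4 (z(n, I) = 2² = 4)
K(l) = 14*l (K(l) = l*(1 + 2*7) - l = l*(1 + 14) - l = l*15 - l = 15*l - l = 14*l)
-K(z(2, X)) = -14*4 = -1*56 = -56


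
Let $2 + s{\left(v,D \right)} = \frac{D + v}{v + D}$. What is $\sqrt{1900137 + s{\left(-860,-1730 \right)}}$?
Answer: $2 \sqrt{475034} \approx 1378.5$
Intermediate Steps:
$s{\left(v,D \right)} = -1$ ($s{\left(v,D \right)} = -2 + \frac{D + v}{v + D} = -2 + \frac{D + v}{D + v} = -2 + 1 = -1$)
$\sqrt{1900137 + s{\left(-860,-1730 \right)}} = \sqrt{1900137 - 1} = \sqrt{1900136} = 2 \sqrt{475034}$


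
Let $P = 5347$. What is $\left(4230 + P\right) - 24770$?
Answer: $-15193$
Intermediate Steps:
$\left(4230 + P\right) - 24770 = \left(4230 + 5347\right) - 24770 = 9577 - 24770 = -15193$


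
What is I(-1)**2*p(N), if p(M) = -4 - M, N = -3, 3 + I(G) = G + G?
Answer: -25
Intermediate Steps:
I(G) = -3 + 2*G (I(G) = -3 + (G + G) = -3 + 2*G)
I(-1)**2*p(N) = (-3 + 2*(-1))**2*(-4 - 1*(-3)) = (-3 - 2)**2*(-4 + 3) = (-5)**2*(-1) = 25*(-1) = -25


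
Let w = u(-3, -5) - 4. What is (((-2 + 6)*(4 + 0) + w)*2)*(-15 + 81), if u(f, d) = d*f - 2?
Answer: 3300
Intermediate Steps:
u(f, d) = -2 + d*f
w = 9 (w = (-2 - 5*(-3)) - 4 = (-2 + 15) - 4 = 13 - 4 = 9)
(((-2 + 6)*(4 + 0) + w)*2)*(-15 + 81) = (((-2 + 6)*(4 + 0) + 9)*2)*(-15 + 81) = ((4*4 + 9)*2)*66 = ((16 + 9)*2)*66 = (25*2)*66 = 50*66 = 3300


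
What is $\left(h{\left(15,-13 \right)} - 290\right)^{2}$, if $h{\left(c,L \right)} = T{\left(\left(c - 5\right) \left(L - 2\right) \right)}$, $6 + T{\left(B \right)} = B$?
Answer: $198916$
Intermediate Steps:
$T{\left(B \right)} = -6 + B$
$h{\left(c,L \right)} = -6 + \left(-5 + c\right) \left(-2 + L\right)$ ($h{\left(c,L \right)} = -6 + \left(c - 5\right) \left(L - 2\right) = -6 + \left(-5 + c\right) \left(-2 + L\right)$)
$\left(h{\left(15,-13 \right)} - 290\right)^{2} = \left(\left(4 - -65 - 30 - 195\right) - 290\right)^{2} = \left(\left(4 + 65 - 30 - 195\right) - 290\right)^{2} = \left(-156 - 290\right)^{2} = \left(-446\right)^{2} = 198916$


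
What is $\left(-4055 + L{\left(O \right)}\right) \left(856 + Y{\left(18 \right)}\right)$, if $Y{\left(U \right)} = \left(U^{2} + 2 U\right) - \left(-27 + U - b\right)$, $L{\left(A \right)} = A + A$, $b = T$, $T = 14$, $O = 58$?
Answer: $-4880421$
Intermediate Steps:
$b = 14$
$L{\left(A \right)} = 2 A$
$Y{\left(U \right)} = 41 + U + U^{2}$ ($Y{\left(U \right)} = \left(U^{2} + 2 U\right) - \left(-41 + U\right) = 41 + U + U^{2}$)
$\left(-4055 + L{\left(O \right)}\right) \left(856 + Y{\left(18 \right)}\right) = \left(-4055 + 2 \cdot 58\right) \left(856 + \left(41 + 18 + 18^{2}\right)\right) = \left(-4055 + 116\right) \left(856 + \left(41 + 18 + 324\right)\right) = - 3939 \left(856 + 383\right) = \left(-3939\right) 1239 = -4880421$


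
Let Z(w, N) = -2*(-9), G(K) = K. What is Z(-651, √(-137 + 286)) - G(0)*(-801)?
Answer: 18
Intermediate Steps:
Z(w, N) = 18
Z(-651, √(-137 + 286)) - G(0)*(-801) = 18 - 0*(-801) = 18 - 1*0 = 18 + 0 = 18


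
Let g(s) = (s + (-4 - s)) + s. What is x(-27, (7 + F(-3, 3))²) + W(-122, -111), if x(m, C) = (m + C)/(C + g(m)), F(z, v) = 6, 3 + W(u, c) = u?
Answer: -8554/69 ≈ -123.97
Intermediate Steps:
W(u, c) = -3 + u
g(s) = -4 + s
x(m, C) = (C + m)/(-4 + C + m) (x(m, C) = (m + C)/(C + (-4 + m)) = (C + m)/(-4 + C + m))
x(-27, (7 + F(-3, 3))²) + W(-122, -111) = ((7 + 6)² - 27)/(-4 + (7 + 6)² - 27) + (-3 - 122) = (13² - 27)/(-4 + 13² - 27) - 125 = (169 - 27)/(-4 + 169 - 27) - 125 = 142/138 - 125 = (1/138)*142 - 125 = 71/69 - 125 = -8554/69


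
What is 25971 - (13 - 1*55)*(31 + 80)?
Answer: 30633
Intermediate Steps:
25971 - (13 - 1*55)*(31 + 80) = 25971 - (13 - 55)*111 = 25971 - (-42)*111 = 25971 - 1*(-4662) = 25971 + 4662 = 30633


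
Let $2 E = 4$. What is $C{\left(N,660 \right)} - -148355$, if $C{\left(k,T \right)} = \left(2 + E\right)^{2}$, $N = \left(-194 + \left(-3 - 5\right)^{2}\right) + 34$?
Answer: $148371$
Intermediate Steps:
$E = 2$ ($E = \frac{1}{2} \cdot 4 = 2$)
$N = -96$ ($N = \left(-194 + \left(-8\right)^{2}\right) + 34 = \left(-194 + 64\right) + 34 = -130 + 34 = -96$)
$C{\left(k,T \right)} = 16$ ($C{\left(k,T \right)} = \left(2 + 2\right)^{2} = 4^{2} = 16$)
$C{\left(N,660 \right)} - -148355 = 16 - -148355 = 16 + 148355 = 148371$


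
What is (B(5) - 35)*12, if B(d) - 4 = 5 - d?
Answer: -372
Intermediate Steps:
B(d) = 9 - d (B(d) = 4 + (5 - d) = 9 - d)
(B(5) - 35)*12 = ((9 - 1*5) - 35)*12 = ((9 - 5) - 35)*12 = (4 - 35)*12 = -31*12 = -372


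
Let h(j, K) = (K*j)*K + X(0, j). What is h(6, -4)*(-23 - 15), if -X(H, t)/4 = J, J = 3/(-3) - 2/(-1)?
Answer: -3496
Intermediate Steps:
J = 1 (J = 3*(-⅓) - 2*(-1) = -1 + 2 = 1)
X(H, t) = -4 (X(H, t) = -4*1 = -4)
h(j, K) = -4 + j*K² (h(j, K) = (K*j)*K - 4 = j*K² - 4 = -4 + j*K²)
h(6, -4)*(-23 - 15) = (-4 + 6*(-4)²)*(-23 - 15) = (-4 + 6*16)*(-38) = (-4 + 96)*(-38) = 92*(-38) = -3496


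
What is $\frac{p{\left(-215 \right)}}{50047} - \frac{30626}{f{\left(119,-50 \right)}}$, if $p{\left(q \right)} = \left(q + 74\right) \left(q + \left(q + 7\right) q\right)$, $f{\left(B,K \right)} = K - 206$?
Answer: $- \frac{36856529}{6406016} \approx -5.7534$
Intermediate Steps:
$f{\left(B,K \right)} = -206 + K$
$p{\left(q \right)} = \left(74 + q\right) \left(q + q \left(7 + q\right)\right)$ ($p{\left(q \right)} = \left(74 + q\right) \left(q + \left(7 + q\right) q\right) = \left(74 + q\right) \left(q + q \left(7 + q\right)\right)$)
$\frac{p{\left(-215 \right)}}{50047} - \frac{30626}{f{\left(119,-50 \right)}} = \frac{\left(-215\right) \left(592 + \left(-215\right)^{2} + 82 \left(-215\right)\right)}{50047} - \frac{30626}{-206 - 50} = - 215 \left(592 + 46225 - 17630\right) \frac{1}{50047} - \frac{30626}{-256} = \left(-215\right) 29187 \cdot \frac{1}{50047} - - \frac{15313}{128} = \left(-6275205\right) \frac{1}{50047} + \frac{15313}{128} = - \frac{6275205}{50047} + \frac{15313}{128} = - \frac{36856529}{6406016}$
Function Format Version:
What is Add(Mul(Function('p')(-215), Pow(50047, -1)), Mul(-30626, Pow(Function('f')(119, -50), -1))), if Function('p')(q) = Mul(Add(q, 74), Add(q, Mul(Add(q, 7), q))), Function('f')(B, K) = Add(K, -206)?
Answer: Rational(-36856529, 6406016) ≈ -5.7534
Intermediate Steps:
Function('f')(B, K) = Add(-206, K)
Function('p')(q) = Mul(Add(74, q), Add(q, Mul(q, Add(7, q)))) (Function('p')(q) = Mul(Add(74, q), Add(q, Mul(Add(7, q), q))) = Mul(Add(74, q), Add(q, Mul(q, Add(7, q)))))
Add(Mul(Function('p')(-215), Pow(50047, -1)), Mul(-30626, Pow(Function('f')(119, -50), -1))) = Add(Mul(Mul(-215, Add(592, Pow(-215, 2), Mul(82, -215))), Pow(50047, -1)), Mul(-30626, Pow(Add(-206, -50), -1))) = Add(Mul(Mul(-215, Add(592, 46225, -17630)), Rational(1, 50047)), Mul(-30626, Pow(-256, -1))) = Add(Mul(Mul(-215, 29187), Rational(1, 50047)), Mul(-30626, Rational(-1, 256))) = Add(Mul(-6275205, Rational(1, 50047)), Rational(15313, 128)) = Add(Rational(-6275205, 50047), Rational(15313, 128)) = Rational(-36856529, 6406016)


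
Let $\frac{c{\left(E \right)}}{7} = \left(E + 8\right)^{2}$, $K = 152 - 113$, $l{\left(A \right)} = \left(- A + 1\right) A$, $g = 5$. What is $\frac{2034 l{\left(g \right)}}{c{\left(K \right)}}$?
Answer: $- \frac{40680}{15463} \approx -2.6308$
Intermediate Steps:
$l{\left(A \right)} = A \left(1 - A\right)$ ($l{\left(A \right)} = \left(1 - A\right) A = A \left(1 - A\right)$)
$K = 39$ ($K = 152 - 113 = 39$)
$c{\left(E \right)} = 7 \left(8 + E\right)^{2}$ ($c{\left(E \right)} = 7 \left(E + 8\right)^{2} = 7 \left(8 + E\right)^{2}$)
$\frac{2034 l{\left(g \right)}}{c{\left(K \right)}} = \frac{2034 \cdot 5 \left(1 - 5\right)}{7 \left(8 + 39\right)^{2}} = \frac{2034 \cdot 5 \left(1 - 5\right)}{7 \cdot 47^{2}} = \frac{2034 \cdot 5 \left(-4\right)}{7 \cdot 2209} = \frac{2034 \left(-20\right)}{15463} = \left(-40680\right) \frac{1}{15463} = - \frac{40680}{15463}$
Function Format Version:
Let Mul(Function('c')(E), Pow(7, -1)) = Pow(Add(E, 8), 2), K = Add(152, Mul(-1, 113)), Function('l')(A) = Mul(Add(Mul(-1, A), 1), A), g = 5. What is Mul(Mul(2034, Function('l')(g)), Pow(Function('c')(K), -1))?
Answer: Rational(-40680, 15463) ≈ -2.6308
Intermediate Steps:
Function('l')(A) = Mul(A, Add(1, Mul(-1, A))) (Function('l')(A) = Mul(Add(1, Mul(-1, A)), A) = Mul(A, Add(1, Mul(-1, A))))
K = 39 (K = Add(152, -113) = 39)
Function('c')(E) = Mul(7, Pow(Add(8, E), 2)) (Function('c')(E) = Mul(7, Pow(Add(E, 8), 2)) = Mul(7, Pow(Add(8, E), 2)))
Mul(Mul(2034, Function('l')(g)), Pow(Function('c')(K), -1)) = Mul(Mul(2034, Mul(5, Add(1, Mul(-1, 5)))), Pow(Mul(7, Pow(Add(8, 39), 2)), -1)) = Mul(Mul(2034, Mul(5, Add(1, -5))), Pow(Mul(7, Pow(47, 2)), -1)) = Mul(Mul(2034, Mul(5, -4)), Pow(Mul(7, 2209), -1)) = Mul(Mul(2034, -20), Pow(15463, -1)) = Mul(-40680, Rational(1, 15463)) = Rational(-40680, 15463)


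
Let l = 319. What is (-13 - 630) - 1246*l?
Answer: -398117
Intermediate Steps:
(-13 - 630) - 1246*l = (-13 - 630) - 1246*319 = -643 - 397474 = -398117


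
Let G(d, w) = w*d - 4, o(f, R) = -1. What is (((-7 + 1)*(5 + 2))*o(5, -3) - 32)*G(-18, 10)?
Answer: -1840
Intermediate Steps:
G(d, w) = -4 + d*w (G(d, w) = d*w - 4 = -4 + d*w)
(((-7 + 1)*(5 + 2))*o(5, -3) - 32)*G(-18, 10) = (((-7 + 1)*(5 + 2))*(-1) - 32)*(-4 - 18*10) = (-6*7*(-1) - 32)*(-4 - 180) = (-42*(-1) - 32)*(-184) = (42 - 32)*(-184) = 10*(-184) = -1840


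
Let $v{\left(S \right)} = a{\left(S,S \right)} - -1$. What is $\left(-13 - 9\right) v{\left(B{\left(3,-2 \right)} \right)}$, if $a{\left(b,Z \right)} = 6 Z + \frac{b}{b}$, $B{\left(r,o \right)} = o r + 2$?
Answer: $484$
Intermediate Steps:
$B{\left(r,o \right)} = 2 + o r$
$a{\left(b,Z \right)} = 1 + 6 Z$ ($a{\left(b,Z \right)} = 6 Z + 1 = 1 + 6 Z$)
$v{\left(S \right)} = 2 + 6 S$ ($v{\left(S \right)} = \left(1 + 6 S\right) - -1 = \left(1 + 6 S\right) + 1 = 2 + 6 S$)
$\left(-13 - 9\right) v{\left(B{\left(3,-2 \right)} \right)} = \left(-13 - 9\right) \left(2 + 6 \left(2 - 6\right)\right) = - 22 \left(2 + 6 \left(2 - 6\right)\right) = - 22 \left(2 + 6 \left(-4\right)\right) = - 22 \left(2 - 24\right) = \left(-22\right) \left(-22\right) = 484$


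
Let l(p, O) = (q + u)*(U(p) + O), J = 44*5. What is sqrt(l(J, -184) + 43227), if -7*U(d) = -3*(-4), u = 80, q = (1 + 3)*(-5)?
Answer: sqrt(1572123)/7 ≈ 179.12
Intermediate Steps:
q = -20 (q = 4*(-5) = -20)
J = 220
U(d) = -12/7 (U(d) = -(-3)*(-4)/7 = -1/7*12 = -12/7)
l(p, O) = -720/7 + 60*O (l(p, O) = (-20 + 80)*(-12/7 + O) = 60*(-12/7 + O) = -720/7 + 60*O)
sqrt(l(J, -184) + 43227) = sqrt((-720/7 + 60*(-184)) + 43227) = sqrt((-720/7 - 11040) + 43227) = sqrt(-78000/7 + 43227) = sqrt(224589/7) = sqrt(1572123)/7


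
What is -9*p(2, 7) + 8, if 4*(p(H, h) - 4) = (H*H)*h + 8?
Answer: -109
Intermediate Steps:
p(H, h) = 6 + h*H²/4 (p(H, h) = 4 + ((H*H)*h + 8)/4 = 4 + (H²*h + 8)/4 = 4 + (h*H² + 8)/4 = 4 + (8 + h*H²)/4 = 4 + (2 + h*H²/4) = 6 + h*H²/4)
-9*p(2, 7) + 8 = -9*(6 + (¼)*7*2²) + 8 = -9*(6 + (¼)*7*4) + 8 = -9*(6 + 7) + 8 = -9*13 + 8 = -117 + 8 = -109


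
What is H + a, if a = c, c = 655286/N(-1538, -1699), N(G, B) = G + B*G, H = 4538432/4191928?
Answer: 912445988861/684207536142 ≈ 1.3336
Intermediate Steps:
H = 567304/523991 (H = 4538432*(1/4191928) = 567304/523991 ≈ 1.0827)
c = 327643/1305762 (c = 655286/((-1538*(1 - 1699))) = 655286/((-1538*(-1698))) = 655286/2611524 = 655286*(1/2611524) = 327643/1305762 ≈ 0.25092)
a = 327643/1305762 ≈ 0.25092
H + a = 567304/523991 + 327643/1305762 = 912445988861/684207536142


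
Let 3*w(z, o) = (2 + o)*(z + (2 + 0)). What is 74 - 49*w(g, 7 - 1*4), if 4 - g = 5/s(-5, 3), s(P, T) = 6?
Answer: -6263/18 ≈ -347.94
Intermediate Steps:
g = 19/6 (g = 4 - 5/6 = 19/6 ≈ 3.1667)
w(z, o) = (2 + o)*(2 + z)/3 (w(z, o) = ((2 + o)*(z + (2 + 0)))/3 = ((2 + o)*(z + 2))/3 = ((2 + o)*(2 + z))/3 = (2 + o)*(2 + z)/3)
74 - 49*w(g, 7 - 1*4) = 74 - 49*(4/3 + 2*(7 - 1*4)/3 + (2/3)*(19/6) + (1/3)*(7 - 1*4)*(19/6)) = 74 - 49*(4/3 + 2*(7 - 4)/3 + 19/9 + (1/3)*(7 - 4)*(19/6)) = 74 - 49*(4/3 + (2/3)*3 + 19/9 + (1/3)*3*(19/6)) = 74 - 49*(4/3 + 2 + 19/9 + 19/6) = 74 - 49*155/18 = 74 - 7595/18 = -6263/18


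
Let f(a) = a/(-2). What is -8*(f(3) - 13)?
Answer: 116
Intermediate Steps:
f(a) = -a/2 (f(a) = a*(-1/2) = -a/2)
-8*(f(3) - 13) = -8*(-1/2*3 - 13) = -8*(-3/2 - 13) = -8*(-29/2) = 116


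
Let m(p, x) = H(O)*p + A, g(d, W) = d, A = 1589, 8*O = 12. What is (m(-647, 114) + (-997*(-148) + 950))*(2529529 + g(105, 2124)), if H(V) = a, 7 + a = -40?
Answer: 456609055536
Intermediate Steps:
O = 3/2 (O = (⅛)*12 = 3/2 ≈ 1.5000)
a = -47 (a = -7 - 40 = -47)
H(V) = -47
m(p, x) = 1589 - 47*p (m(p, x) = -47*p + 1589 = 1589 - 47*p)
(m(-647, 114) + (-997*(-148) + 950))*(2529529 + g(105, 2124)) = ((1589 - 47*(-647)) + (-997*(-148) + 950))*(2529529 + 105) = ((1589 + 30409) + (147556 + 950))*2529634 = (31998 + 148506)*2529634 = 180504*2529634 = 456609055536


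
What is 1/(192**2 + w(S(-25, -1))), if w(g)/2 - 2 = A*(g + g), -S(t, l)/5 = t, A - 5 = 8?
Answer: 1/43368 ≈ 2.3058e-5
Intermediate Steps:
A = 13 (A = 5 + 8 = 13)
S(t, l) = -5*t
w(g) = 4 + 52*g (w(g) = 4 + 2*(13*(g + g)) = 4 + 2*(13*(2*g)) = 4 + 2*(26*g) = 4 + 52*g)
1/(192**2 + w(S(-25, -1))) = 1/(192**2 + (4 + 52*(-5*(-25)))) = 1/(36864 + (4 + 52*125)) = 1/(36864 + (4 + 6500)) = 1/(36864 + 6504) = 1/43368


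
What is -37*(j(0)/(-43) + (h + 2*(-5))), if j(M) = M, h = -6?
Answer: 592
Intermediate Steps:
-37*(j(0)/(-43) + (h + 2*(-5))) = -37*(0/(-43) + (-6 + 2*(-5))) = -37*(0*(-1/43) + (-6 - 10)) = -37*(0 - 16) = -37*(-16) = 592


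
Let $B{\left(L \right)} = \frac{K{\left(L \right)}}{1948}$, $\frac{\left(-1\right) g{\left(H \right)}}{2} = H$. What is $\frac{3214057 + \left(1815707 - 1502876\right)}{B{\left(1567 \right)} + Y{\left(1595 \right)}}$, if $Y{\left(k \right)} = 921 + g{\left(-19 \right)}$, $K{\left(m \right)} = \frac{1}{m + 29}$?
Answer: $\frac{10965123007104}{2981538673} \approx 3677.7$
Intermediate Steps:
$K{\left(m \right)} = \frac{1}{29 + m}$
$g{\left(H \right)} = - 2 H$
$B{\left(L \right)} = \frac{1}{1948 \left(29 + L\right)}$ ($B{\left(L \right)} = \frac{1}{\left(29 + L\right) 1948} = \frac{1}{29 + L} \frac{1}{1948} = \frac{1}{1948 \left(29 + L\right)}$)
$Y{\left(k \right)} = 959$ ($Y{\left(k \right)} = 921 - -38 = 921 + 38 = 959$)
$\frac{3214057 + \left(1815707 - 1502876\right)}{B{\left(1567 \right)} + Y{\left(1595 \right)}} = \frac{3214057 + \left(1815707 - 1502876\right)}{\frac{1}{1948 \left(29 + 1567\right)} + 959} = \frac{3214057 + \left(1815707 - 1502876\right)}{\frac{1}{1948 \cdot 1596} + 959} = \frac{3214057 + 312831}{\frac{1}{1948} \cdot \frac{1}{1596} + 959} = \frac{3526888}{\frac{1}{3109008} + 959} = \frac{3526888}{\frac{2981538673}{3109008}} = 3526888 \cdot \frac{3109008}{2981538673} = \frac{10965123007104}{2981538673}$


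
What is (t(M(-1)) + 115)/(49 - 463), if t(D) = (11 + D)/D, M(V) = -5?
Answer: -569/2070 ≈ -0.27488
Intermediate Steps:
t(D) = (11 + D)/D
(t(M(-1)) + 115)/(49 - 463) = ((11 - 5)/(-5) + 115)/(49 - 463) = (-1/5*6 + 115)/(-414) = (-6/5 + 115)*(-1/414) = (569/5)*(-1/414) = -569/2070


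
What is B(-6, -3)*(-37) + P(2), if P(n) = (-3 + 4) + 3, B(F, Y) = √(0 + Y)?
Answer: 4 - 37*I*√3 ≈ 4.0 - 64.086*I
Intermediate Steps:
B(F, Y) = √Y
P(n) = 4 (P(n) = 1 + 3 = 4)
B(-6, -3)*(-37) + P(2) = √(-3)*(-37) + 4 = (I*√3)*(-37) + 4 = -37*I*√3 + 4 = 4 - 37*I*√3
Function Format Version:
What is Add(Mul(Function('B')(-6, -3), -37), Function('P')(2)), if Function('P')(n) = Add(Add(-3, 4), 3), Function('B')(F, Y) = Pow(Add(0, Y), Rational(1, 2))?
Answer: Add(4, Mul(-37, I, Pow(3, Rational(1, 2)))) ≈ Add(4.0000, Mul(-64.086, I))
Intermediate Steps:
Function('B')(F, Y) = Pow(Y, Rational(1, 2))
Function('P')(n) = 4 (Function('P')(n) = Add(1, 3) = 4)
Add(Mul(Function('B')(-6, -3), -37), Function('P')(2)) = Add(Mul(Pow(-3, Rational(1, 2)), -37), 4) = Add(Mul(Mul(I, Pow(3, Rational(1, 2))), -37), 4) = Add(Mul(-37, I, Pow(3, Rational(1, 2))), 4) = Add(4, Mul(-37, I, Pow(3, Rational(1, 2))))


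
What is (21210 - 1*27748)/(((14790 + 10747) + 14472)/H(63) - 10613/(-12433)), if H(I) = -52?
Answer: 4226921608/496880021 ≈ 8.5069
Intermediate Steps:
(21210 - 1*27748)/(((14790 + 10747) + 14472)/H(63) - 10613/(-12433)) = (21210 - 1*27748)/(((14790 + 10747) + 14472)/(-52) - 10613/(-12433)) = (21210 - 27748)/((25537 + 14472)*(-1/52) - 10613*(-1/12433)) = -6538/(40009*(-1/52) + 10613/12433) = -6538/(-40009/52 + 10613/12433) = -6538/(-496880021/646516) = -6538*(-646516/496880021) = 4226921608/496880021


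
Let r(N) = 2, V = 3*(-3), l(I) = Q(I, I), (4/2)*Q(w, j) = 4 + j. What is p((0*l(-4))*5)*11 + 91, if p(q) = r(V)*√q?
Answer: 91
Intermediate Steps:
Q(w, j) = 2 + j/2 (Q(w, j) = (4 + j)/2 = 2 + j/2)
l(I) = 2 + I/2
V = -9
p(q) = 2*√q
p((0*l(-4))*5)*11 + 91 = (2*√((0*(2 + (½)*(-4)))*5))*11 + 91 = (2*√((0*(2 - 2))*5))*11 + 91 = (2*√((0*0)*5))*11 + 91 = (2*√(0*5))*11 + 91 = (2*√0)*11 + 91 = (2*0)*11 + 91 = 0*11 + 91 = 0 + 91 = 91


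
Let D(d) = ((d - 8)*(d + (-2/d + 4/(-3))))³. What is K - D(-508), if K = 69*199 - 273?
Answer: -37184033302684146931210/2048383 ≈ -1.8153e+16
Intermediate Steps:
D(d) = (-8 + d)³*(-4/3 + d - 2/d)³ (D(d) = ((-8 + d)*(d + (-2/d + 4*(-⅓))))³ = ((-8 + d)*(d + (-2/d - 4/3)))³ = ((-8 + d)*(d + (-4/3 - 2/d)))³ = ((-8 + d)*(-4/3 + d - 2/d))³ = (-8 + d)³*(-4/3 + d - 2/d)³)
K = 13458 (K = 13731 - 273 = 13458)
K - D(-508) = 13458 - (-1)*(-8 - 508)³*(6 - 3*(-508)² + 4*(-508))³/(27*(-508)³) = 13458 - (-1)*(-1)*(-516)³*(6 - 3*258064 - 2032)³/(27*131096512) = 13458 - (-1)*(-1)*(-137388096)*(6 - 774192 - 2032)³/(27*131096512) = 13458 - (-1)*(-1)*(-137388096)*(-776218)³/(27*131096512) = 13458 - (-1)*(-1)*(-137388096)*(-467682509750232232)/(27*131096512) = 13458 - 1*37184033302711714069624/2048383 = 13458 - 37184033302711714069624/2048383 = -37184033302684146931210/2048383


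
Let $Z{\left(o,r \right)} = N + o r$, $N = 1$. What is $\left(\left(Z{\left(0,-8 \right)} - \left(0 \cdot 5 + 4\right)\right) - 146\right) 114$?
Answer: $-16986$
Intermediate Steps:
$Z{\left(o,r \right)} = 1 + o r$
$\left(\left(Z{\left(0,-8 \right)} - \left(0 \cdot 5 + 4\right)\right) - 146\right) 114 = \left(\left(\left(1 + 0 \left(-8\right)\right) - \left(0 \cdot 5 + 4\right)\right) - 146\right) 114 = \left(\left(\left(1 + 0\right) - \left(0 + 4\right)\right) - 146\right) 114 = \left(\left(1 - 4\right) - 146\right) 114 = \left(-3 - 146\right) 114 = \left(-149\right) 114 = -16986$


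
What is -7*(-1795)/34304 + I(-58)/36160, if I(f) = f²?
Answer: 8902329/19381760 ≈ 0.45931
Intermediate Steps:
-7*(-1795)/34304 + I(-58)/36160 = -7*(-1795)/34304 + (-58)²/36160 = 12565*(1/34304) + 3364*(1/36160) = 12565/34304 + 841/9040 = 8902329/19381760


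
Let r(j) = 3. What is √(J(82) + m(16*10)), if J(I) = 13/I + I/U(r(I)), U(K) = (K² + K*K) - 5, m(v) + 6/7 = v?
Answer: 5*√368854122/7462 ≈ 12.869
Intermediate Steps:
m(v) = -6/7 + v
U(K) = -5 + 2*K² (U(K) = (K² + K²) - 5 = 2*K² - 5 = -5 + 2*K²)
J(I) = 13/I + I/13 (J(I) = 13/I + I/(-5 + 2*3²) = 13/I + I/(-5 + 2*9) = 13/I + I/(-5 + 18) = 13/I + I/13)
√(J(82) + m(16*10)) = √((13/82 + (1/13)*82) + (-6/7 + 16*10)) = √((13*(1/82) + 82/13) + (-6/7 + 160)) = √((13/82 + 82/13) + 1114/7) = √(6893/1066 + 1114/7) = √(1235775/7462) = 5*√368854122/7462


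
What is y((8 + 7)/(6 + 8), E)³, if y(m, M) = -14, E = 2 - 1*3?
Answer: -2744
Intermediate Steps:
E = -1 (E = 2 - 3 = -1)
y((8 + 7)/(6 + 8), E)³ = (-14)³ = -2744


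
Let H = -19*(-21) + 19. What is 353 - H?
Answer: -65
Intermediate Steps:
H = 418 (H = 399 + 19 = 418)
353 - H = 353 - 1*418 = 353 - 418 = -65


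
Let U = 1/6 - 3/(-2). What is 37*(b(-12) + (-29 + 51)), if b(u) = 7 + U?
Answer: 3404/3 ≈ 1134.7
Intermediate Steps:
U = 5/3 (U = 1*(1/6) - 3*(-1/2) = 1/6 + 3/2 = 5/3 ≈ 1.6667)
b(u) = 26/3 (b(u) = 7 + 5/3 = 26/3)
37*(b(-12) + (-29 + 51)) = 37*(26/3 + (-29 + 51)) = 37*(26/3 + 22) = 37*(92/3) = 3404/3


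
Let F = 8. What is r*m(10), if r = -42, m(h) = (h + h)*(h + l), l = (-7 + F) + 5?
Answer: -13440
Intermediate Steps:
l = 6 (l = (-7 + 8) + 5 = 1 + 5 = 6)
m(h) = 2*h*(6 + h) (m(h) = (h + h)*(h + 6) = (2*h)*(6 + h) = 2*h*(6 + h))
r*m(10) = -84*10*(6 + 10) = -84*10*16 = -42*320 = -13440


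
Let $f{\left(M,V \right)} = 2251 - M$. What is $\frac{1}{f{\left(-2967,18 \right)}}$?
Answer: $\frac{1}{5218} \approx 0.00019164$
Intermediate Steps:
$\frac{1}{f{\left(-2967,18 \right)}} = \frac{1}{2251 - -2967} = \frac{1}{2251 + 2967} = \frac{1}{5218}$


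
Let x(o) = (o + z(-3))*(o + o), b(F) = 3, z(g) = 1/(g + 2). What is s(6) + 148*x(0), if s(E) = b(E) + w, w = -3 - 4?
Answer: -4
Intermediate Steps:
z(g) = 1/(2 + g)
w = -7
x(o) = 2*o*(-1 + o) (x(o) = (o + 1/(2 - 3))*(o + o) = (o + 1/(-1))*(2*o) = (o - 1)*(2*o) = (-1 + o)*(2*o) = 2*o*(-1 + o))
s(E) = -4 (s(E) = 3 - 7 = -4)
s(6) + 148*x(0) = -4 + 148*(2*0*(-1 + 0)) = -4 + 148*(2*0*(-1)) = -4 + 148*0 = -4 + 0 = -4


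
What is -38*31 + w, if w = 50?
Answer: -1128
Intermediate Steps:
-38*31 + w = -38*31 + 50 = -1178 + 50 = -1128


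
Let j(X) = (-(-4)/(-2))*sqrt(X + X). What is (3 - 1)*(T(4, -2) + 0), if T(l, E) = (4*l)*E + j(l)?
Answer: -64 - 8*sqrt(2) ≈ -75.314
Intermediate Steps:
j(X) = -2*sqrt(2)*sqrt(X) (j(X) = (-(-4)*(-1)/2)*sqrt(2*X) = (-1*2)*(sqrt(2)*sqrt(X)) = -2*sqrt(2)*sqrt(X))
T(l, E) = -2*sqrt(2)*sqrt(l) + 4*E*l (T(l, E) = (4*l)*E - 2*sqrt(2)*sqrt(l) = 4*E*l - 2*sqrt(2)*sqrt(l) = -2*sqrt(2)*sqrt(l) + 4*E*l)
(3 - 1)*(T(4, -2) + 0) = (3 - 1)*((-2*sqrt(2)*sqrt(4) + 4*(-2)*4) + 0) = 2*((-2*sqrt(2)*2 - 32) + 0) = 2*((-4*sqrt(2) - 32) + 0) = 2*((-32 - 4*sqrt(2)) + 0) = 2*(-32 - 4*sqrt(2)) = -64 - 8*sqrt(2)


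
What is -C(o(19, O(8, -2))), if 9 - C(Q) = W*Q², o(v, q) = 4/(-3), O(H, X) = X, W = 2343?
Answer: 12469/3 ≈ 4156.3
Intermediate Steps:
o(v, q) = -4/3 (o(v, q) = 4*(-⅓) = -4/3)
C(Q) = 9 - 2343*Q²
-C(o(19, O(8, -2))) = -(9 - 2343*(-4/3)²) = -(9 - 2343*16/9) = -(9 - 12496/3) = -1*(-12469/3) = 12469/3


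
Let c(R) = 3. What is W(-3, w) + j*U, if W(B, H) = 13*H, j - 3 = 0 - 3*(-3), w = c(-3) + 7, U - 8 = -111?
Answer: -1106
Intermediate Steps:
U = -103 (U = 8 - 111 = -103)
w = 10 (w = 3 + 7 = 10)
j = 12 (j = 3 + (0 - 3*(-3)) = 3 + (0 + 9) = 3 + 9 = 12)
W(-3, w) + j*U = 13*10 + 12*(-103) = 130 - 1236 = -1106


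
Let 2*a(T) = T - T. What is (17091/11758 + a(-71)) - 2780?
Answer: -32670149/11758 ≈ -2778.5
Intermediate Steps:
a(T) = 0 (a(T) = (T - T)/2 = (½)*0 = 0)
(17091/11758 + a(-71)) - 2780 = (17091/11758 + 0) - 2780 = 17091/11758 - 2780 = -32670149/11758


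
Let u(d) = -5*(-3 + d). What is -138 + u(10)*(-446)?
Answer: 15472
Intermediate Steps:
u(d) = 15 - 5*d
-138 + u(10)*(-446) = -138 + (15 - 5*10)*(-446) = -138 + (15 - 50)*(-446) = -138 - 35*(-446) = -138 + 15610 = 15472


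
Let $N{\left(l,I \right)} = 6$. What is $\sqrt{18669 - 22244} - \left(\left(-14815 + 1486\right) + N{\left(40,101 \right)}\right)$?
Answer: $13323 + 5 i \sqrt{143} \approx 13323.0 + 59.791 i$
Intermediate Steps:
$\sqrt{18669 - 22244} - \left(\left(-14815 + 1486\right) + N{\left(40,101 \right)}\right) = \sqrt{18669 - 22244} - \left(\left(-14815 + 1486\right) + 6\right) = \sqrt{-3575} - \left(-13329 + 6\right) = 5 i \sqrt{143} - -13323 = 5 i \sqrt{143} + 13323 = 13323 + 5 i \sqrt{143}$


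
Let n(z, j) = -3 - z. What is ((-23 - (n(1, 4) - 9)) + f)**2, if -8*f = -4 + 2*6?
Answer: 121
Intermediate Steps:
f = -1 (f = -(-4 + 2*6)/8 = -(-4 + 12)/8 = -1/8*8 = -1)
((-23 - (n(1, 4) - 9)) + f)**2 = ((-23 - ((-3 - 1*1) - 9)) - 1)**2 = ((-23 - ((-3 - 1) - 9)) - 1)**2 = ((-23 - (-4 - 9)) - 1)**2 = ((-23 - 1*(-13)) - 1)**2 = ((-23 + 13) - 1)**2 = (-10 - 1)**2 = (-11)**2 = 121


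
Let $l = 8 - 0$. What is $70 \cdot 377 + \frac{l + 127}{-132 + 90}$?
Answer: $\frac{369415}{14} \approx 26387.0$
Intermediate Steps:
$l = 8$ ($l = 8 + 0 = 8$)
$70 \cdot 377 + \frac{l + 127}{-132 + 90} = 70 \cdot 377 + \frac{8 + 127}{-132 + 90} = 26390 + \frac{135}{-42} = 26390 + 135 \left(- \frac{1}{42}\right) = 26390 - \frac{45}{14} = \frac{369415}{14}$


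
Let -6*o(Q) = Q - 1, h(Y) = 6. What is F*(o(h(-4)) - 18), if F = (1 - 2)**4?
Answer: -113/6 ≈ -18.833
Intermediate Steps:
o(Q) = 1/6 - Q/6 (o(Q) = -(Q - 1)/6 = -(-1 + Q)/6 = 1/6 - Q/6)
F = 1 (F = (-1)**4 = 1)
F*(o(h(-4)) - 18) = 1*((1/6 - 1/6*6) - 18) = 1*((1/6 - 1) - 18) = 1*(-5/6 - 18) = 1*(-113/6) = -113/6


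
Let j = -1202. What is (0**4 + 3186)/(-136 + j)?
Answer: -531/223 ≈ -2.3812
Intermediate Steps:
(0**4 + 3186)/(-136 + j) = (0**4 + 3186)/(-136 - 1202) = (0 + 3186)/(-1338) = 3186*(-1/1338) = -531/223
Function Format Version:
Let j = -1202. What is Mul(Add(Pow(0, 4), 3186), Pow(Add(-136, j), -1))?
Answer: Rational(-531, 223) ≈ -2.3812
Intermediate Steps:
Mul(Add(Pow(0, 4), 3186), Pow(Add(-136, j), -1)) = Mul(Add(Pow(0, 4), 3186), Pow(Add(-136, -1202), -1)) = Mul(Add(0, 3186), Pow(-1338, -1)) = Mul(3186, Rational(-1, 1338)) = Rational(-531, 223)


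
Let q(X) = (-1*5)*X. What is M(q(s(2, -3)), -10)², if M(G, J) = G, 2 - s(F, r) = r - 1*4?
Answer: 2025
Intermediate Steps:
s(F, r) = 6 - r (s(F, r) = 2 - (r - 1*4) = 2 - (r - 4) = 2 - (-4 + r) = 2 + (4 - r) = 6 - r)
q(X) = -5*X
M(q(s(2, -3)), -10)² = (-5*(6 - 1*(-3)))² = (-5*(6 + 3))² = (-5*9)² = (-45)² = 2025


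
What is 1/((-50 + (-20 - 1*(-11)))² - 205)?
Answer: 1/3276 ≈ 0.00030525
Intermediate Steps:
1/((-50 + (-20 - 1*(-11)))² - 205) = 1/((-50 + (-20 + 11))² - 205) = 1/((-50 - 9)² - 205) = 1/((-59)² - 205) = 1/(3481 - 205) = 1/3276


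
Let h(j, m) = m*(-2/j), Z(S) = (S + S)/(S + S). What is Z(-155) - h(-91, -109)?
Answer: 309/91 ≈ 3.3956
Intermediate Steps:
Z(S) = 1 (Z(S) = (2*S)/((2*S)) = (2*S)*(1/(2*S)) = 1)
h(j, m) = -2*m/j
Z(-155) - h(-91, -109) = 1 - (-2)*(-109)/(-91) = 1 - (-2)*(-109)*(-1)/91 = 1 - 1*(-218/91) = 1 + 218/91 = 309/91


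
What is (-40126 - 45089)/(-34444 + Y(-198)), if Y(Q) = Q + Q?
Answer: 1311/536 ≈ 2.4459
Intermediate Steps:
Y(Q) = 2*Q
(-40126 - 45089)/(-34444 + Y(-198)) = (-40126 - 45089)/(-34444 + 2*(-198)) = -85215/(-34444 - 396) = -85215/(-34840) = -85215*(-1/34840) = 1311/536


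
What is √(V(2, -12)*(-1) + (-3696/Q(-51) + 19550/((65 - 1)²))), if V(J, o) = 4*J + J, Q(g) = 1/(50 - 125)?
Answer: √1135389790/64 ≈ 526.49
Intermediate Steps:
Q(g) = -1/75 (Q(g) = 1/(-75) = -1/75)
V(J, o) = 5*J
√(V(2, -12)*(-1) + (-3696/Q(-51) + 19550/((65 - 1)²))) = √((5*2)*(-1) + (-3696/(-1/75) + 19550/((65 - 1)²))) = √(10*(-1) + (-3696*(-75) + 19550/(64²))) = √(-10 + (277200 + 19550/4096)) = √(-10 + (277200 + 19550*(1/4096))) = √(-10 + (277200 + 9775/2048)) = √(-10 + 567715375/2048) = √(567694895/2048) = √1135389790/64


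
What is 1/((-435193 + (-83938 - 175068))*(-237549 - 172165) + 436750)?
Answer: 1/284423485836 ≈ 3.5159e-12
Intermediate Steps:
1/((-435193 + (-83938 - 175068))*(-237549 - 172165) + 436750) = 1/((-435193 - 259006)*(-409714) + 436750) = 1/(-694199*(-409714) + 436750) = 1/(284423049086 + 436750) = 1/284423485836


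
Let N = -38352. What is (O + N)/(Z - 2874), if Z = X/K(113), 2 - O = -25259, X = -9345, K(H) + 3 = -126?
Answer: 562913/120467 ≈ 4.6728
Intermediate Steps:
K(H) = -129 (K(H) = -3 - 126 = -129)
O = 25261 (O = 2 - 1*(-25259) = 2 + 25259 = 25261)
Z = 3115/43 (Z = -9345/(-129) = -9345*(-1/129) = 3115/43 ≈ 72.442)
(O + N)/(Z - 2874) = (25261 - 38352)/(3115/43 - 2874) = -13091/(-120467/43) = -13091*(-43/120467) = 562913/120467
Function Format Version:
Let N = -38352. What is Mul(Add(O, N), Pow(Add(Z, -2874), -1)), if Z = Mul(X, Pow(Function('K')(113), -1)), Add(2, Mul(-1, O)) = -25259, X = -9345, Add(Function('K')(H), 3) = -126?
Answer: Rational(562913, 120467) ≈ 4.6728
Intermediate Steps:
Function('K')(H) = -129 (Function('K')(H) = Add(-3, -126) = -129)
O = 25261 (O = Add(2, Mul(-1, -25259)) = Add(2, 25259) = 25261)
Z = Rational(3115, 43) (Z = Mul(-9345, Pow(-129, -1)) = Mul(-9345, Rational(-1, 129)) = Rational(3115, 43) ≈ 72.442)
Mul(Add(O, N), Pow(Add(Z, -2874), -1)) = Mul(Add(25261, -38352), Pow(Add(Rational(3115, 43), -2874), -1)) = Mul(-13091, Pow(Rational(-120467, 43), -1)) = Mul(-13091, Rational(-43, 120467)) = Rational(562913, 120467)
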